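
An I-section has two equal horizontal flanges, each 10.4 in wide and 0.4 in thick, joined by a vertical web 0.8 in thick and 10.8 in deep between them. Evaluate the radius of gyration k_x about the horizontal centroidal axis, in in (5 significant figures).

Break the section into simple shapes (no overlaps), measuring from the bottom-left corner of the bounding box.
Bottom flange: 10.4 × 0.4, A = 4.16 in², y = 0.2 in, Ī = 0.05546667 in⁴.
Web: 0.8 × 10.8, A = 8.64 in², y = 5.8 in, Ī = 83.9808 in⁴.
Top flange: 10.4 × 0.4, A = 4.16 in², y = 11.4 in, Ī = 0.05546667 in⁴.
By symmetry the centroid is at mid-height, ȳ = 5.8 in.
Transfer each piece to the horizontal centroidal axis using Ī + A·d² with d = y − 5.8:
  bottom flange: d = -5.6 in → contributes +130.5131 in⁴
  web: d = 0 in → contributes +83.9808 in⁴
  top flange: d = 5.6 in → contributes +130.5131 in⁴
Total I = 345.0069 in⁴.
Radius of gyration: k = √(I/A) = √(345.0069 / 16.96) = 4.510254 in.

k_x ≈ 4.5103 in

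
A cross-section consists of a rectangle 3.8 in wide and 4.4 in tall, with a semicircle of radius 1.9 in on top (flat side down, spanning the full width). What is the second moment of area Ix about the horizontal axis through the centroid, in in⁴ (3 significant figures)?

Ix ≈ 66.7 in⁴

Decompose the section into non-overlapping parts with the origin at the bottom-left of its bounding rectangle.
Rectangular body: 3.8 × 4.4, A = 16.72 in², y = 2.2 in, Ī = 26.975 in⁴.
Semicircular cap: semicircle r = 1.9, A = 5.6706 in², y = 5.2064 in, Ī = 1.4304 in⁴.
Centroid: ȳ = ΣA·y / ΣA = 2.9614 in.
Transfer each piece to the horizontal axis through the centroid using Ī + A·d² with d = y − 2.9614:
  rectangular body: d = -0.76139 in → contributes +36.668 in⁴
  semicircular cap: d = 2.245 in → contributes +30.01 in⁴
Total I = 66.678 in⁴.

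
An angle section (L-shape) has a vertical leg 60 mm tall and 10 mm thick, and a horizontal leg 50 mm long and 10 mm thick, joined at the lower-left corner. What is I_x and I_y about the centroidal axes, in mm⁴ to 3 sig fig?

Break the section into simple shapes (no overlaps), measuring from the bottom-left corner of the bounding box.
Vertical leg: 10 × 60, A = 600 mm², y = 30 mm, Ī = 180 000 mm⁴.
Horizontal leg (remainder): 40 × 10, A = 400 mm², y = 5 mm, Ī = 3333.3 mm⁴.
Centroid: ȳ = ΣA·y / ΣA = 20 mm.
Transfer each piece to the centroidal x-axis using Ī + A·d² with d = y − 20:
  vertical leg: d = 10 mm → contributes +240 000 mm⁴
  horizontal leg (remainder): d = -15 mm → contributes +93 333 mm⁴
Total I = 333 333 mm⁴.
For the y-axis: x̄ = 15 mm.
Repeating about the centroidal y-axis gives I_y = 208 333 mm⁴.

I_x ≈ 3.33 × 10⁵ mm⁴, I_y ≈ 2.08 × 10⁵ mm⁴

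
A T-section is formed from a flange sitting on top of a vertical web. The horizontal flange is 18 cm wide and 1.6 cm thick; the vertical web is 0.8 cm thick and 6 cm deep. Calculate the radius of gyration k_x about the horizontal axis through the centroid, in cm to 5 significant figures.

Treat the section as a set of non-overlapping primitives; coordinates are from the bounding-box lower-left.
Flange: 18 × 1.6, A = 28.8 cm², y = 6.8 cm, Ī = 6.144 cm⁴.
Web: 0.8 × 6, A = 4.8 cm², y = 3 cm, Ī = 14.4 cm⁴.
Centroid: ȳ = ΣA·y / ΣA = 6.257143 cm.
Transfer each piece to the horizontal axis through the centroid using Ī + A·d² with d = y − 6.257143:
  flange: d = 0.5428571 cm → contributes +14.63118 cm⁴
  web: d = -3.257143 cm → contributes +65.3231 cm⁴
Total I = 79.95429 cm⁴.
Radius of gyration: k = √(I/A) = √(79.95429 / 33.6) = 1.542593 cm.

k_x ≈ 1.5426 cm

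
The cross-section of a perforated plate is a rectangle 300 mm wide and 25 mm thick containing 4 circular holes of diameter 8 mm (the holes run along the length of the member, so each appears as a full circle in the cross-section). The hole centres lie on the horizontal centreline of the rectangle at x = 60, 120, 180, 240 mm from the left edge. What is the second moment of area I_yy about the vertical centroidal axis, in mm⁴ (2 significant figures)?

I_yy ≈ 5.5 × 10⁷ mm⁴

Break the section into simple shapes (no overlaps), measuring from the bottom-left corner of the bounding box.
Plate: 300 × 25, A = 7 500 mm², x = 150 mm, Ī = 56 250 000 mm⁴.
Hole 1 (subtracted): ⌀8, A = 50.27 mm², x = 60 mm, Ī = 201.1 mm⁴.
Hole 2 (subtracted): ⌀8, A = 50.27 mm², x = 120 mm, Ī = 201.1 mm⁴.
Hole 3 (subtracted): ⌀8, A = 50.27 mm², x = 180 mm, Ī = 201.1 mm⁴.
Hole 4 (subtracted): ⌀8, A = 50.27 mm², x = 240 mm, Ī = 201.1 mm⁴.
By symmetry the centroid is at mid-width, x̄ = 150 mm.
Transfer each piece to the vertical centroidal axis using Ī + A·d² with d = x − 150:
  plate: d = 0 mm → contributes +56 250 000 mm⁴
  hole 1: d = -90 mm → contributes −407 351 mm⁴
  hole 2: d = -30 mm → contributes −45 440 mm⁴
  hole 3: d = 30 mm → contributes −45 440 mm⁴
  hole 4: d = 90 mm → contributes −407 351 mm⁴
Total I = 55 344 417 mm⁴.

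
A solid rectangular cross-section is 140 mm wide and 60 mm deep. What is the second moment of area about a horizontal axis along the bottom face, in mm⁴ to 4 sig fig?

I_base ≈ 1.008 × 10⁷ mm⁴

The section: 140 × 60, A = 8 400 mm², y = 30 mm, Ī = 2 520 000 mm⁴.
Transfer it to the bottom edge using Ī + A·d² with d = y − 0:
  the section: d = 30 mm → contributes +10 080 000 mm⁴
Total I = 10 080 000 mm⁴.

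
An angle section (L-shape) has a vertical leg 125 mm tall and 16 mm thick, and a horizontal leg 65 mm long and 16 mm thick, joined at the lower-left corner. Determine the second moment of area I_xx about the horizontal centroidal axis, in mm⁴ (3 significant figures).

Split into non-overlapping primitives; take the origin at the lower-left of the bounding box.
Vertical leg: 16 × 125, A = 2 000 mm², y = 62.5 mm, Ī = 2 604 167 mm⁴.
Horizontal leg (remainder): 49 × 16, A = 784 mm², y = 8 mm, Ī = 16 725 mm⁴.
Centroid: ȳ = ΣA·y / ΣA = 47.152 mm.
Transfer each piece to the horizontal centroidal axis using Ī + A·d² with d = y − 47.152:
  vertical leg: d = 15.348 mm → contributes +3 075 271 mm⁴
  horizontal leg (remainder): d = -39.152 mm → contributes +1 218 521 mm⁴
Total I = 4 293 791 mm⁴.

I_xx ≈ 4.29 × 10⁶ mm⁴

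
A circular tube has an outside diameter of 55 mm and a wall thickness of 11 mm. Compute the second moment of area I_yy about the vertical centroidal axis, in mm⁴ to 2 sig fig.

Treat the section as a set of non-overlapping primitives; coordinates are from the bounding-box lower-left.
Outer circle: ⌀55, A = 2 376 mm², x = 27.5 mm, Ī = 449 180 mm⁴.
Bore (subtracted): ⌀33, A = 855.3 mm², x = 27.5 mm, Ī = 58 214 mm⁴.
By symmetry the centroid is at mid-width, x̄ = 27.5 mm.
All pieces are centred on the vertical centroidal axis, so I = ΣĪ (holes subtracted) = 390 966 mm⁴.

I_yy ≈ 3.9 × 10⁵ mm⁴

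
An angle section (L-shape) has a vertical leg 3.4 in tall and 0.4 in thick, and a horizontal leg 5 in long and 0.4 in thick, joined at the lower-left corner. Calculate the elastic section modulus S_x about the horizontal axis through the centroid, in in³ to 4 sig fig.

Break the section into simple shapes (no overlaps), measuring from the bottom-left corner of the bounding box.
Vertical leg: 0.4 × 3.4, A = 1.36 in², y = 1.7 in, Ī = 1.31013 in⁴.
Horizontal leg (remainder): 4.6 × 0.4, A = 1.84 in², y = 0.2 in, Ī = 0.0245333 in⁴.
Centroid: ȳ = ΣA·y / ΣA = 0.8375 in.
Transfer each piece to the horizontal axis through the centroid using Ī + A·d² with d = y − 0.8375:
  vertical leg: d = 0.8625 in → contributes +2.32185 in⁴
  horizontal leg (remainder): d = -0.6375 in → contributes +0.772321 in⁴
Total I = 3.09417 in⁴.
Extreme fibre distance c = 2.5625 in; S = I/c = 1.20748 in³.

S_x ≈ 1.207 in³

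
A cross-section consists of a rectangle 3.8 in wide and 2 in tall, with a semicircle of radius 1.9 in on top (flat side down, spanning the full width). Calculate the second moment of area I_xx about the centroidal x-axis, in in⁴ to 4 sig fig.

Split into non-overlapping primitives; take the origin at the lower-left of the bounding box.
Rectangular body: 3.8 × 2, A = 7.6 in², y = 1 in, Ī = 2.53333 in⁴.
Semicircular cap: semicircle r = 1.9, A = 5.67057 in², y = 2.80639 in, Ī = 1.43036 in⁴.
Centroid: ȳ = ΣA·y / ΣA = 1.77188 in.
Transfer each piece to the centroidal x-axis using Ī + A·d² with d = y − 1.77188:
  rectangular body: d = -0.771876 in → contributes +7.06136 in⁴
  semicircular cap: d = 1.03451 in → contributes +7.49906 in⁴
Total I = 14.5604 in⁴.

I_xx ≈ 14.56 in⁴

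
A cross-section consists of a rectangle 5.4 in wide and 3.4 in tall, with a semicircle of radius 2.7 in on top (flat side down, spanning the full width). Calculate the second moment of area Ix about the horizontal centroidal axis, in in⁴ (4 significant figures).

Ix ≈ 80.64 in⁴

Treat the section as a set of non-overlapping primitives; coordinates are from the bounding-box lower-left.
Rectangular body: 5.4 × 3.4, A = 18.36 in², y = 1.7 in, Ī = 17.6868 in⁴.
Semicircular cap: semicircle r = 2.7, A = 11.4511 in², y = 4.54592 in, Ī = 5.83293 in⁴.
Centroid: ȳ = ΣA·y / ΣA = 2.79318 in.
Transfer each piece to the horizontal centroidal axis using Ī + A·d² with d = y − 2.79318:
  rectangular body: d = -1.09318 in → contributes +39.6277 in⁴
  semicircular cap: d = 1.75274 in → contributes +41.0117 in⁴
Total I = 80.6395 in⁴.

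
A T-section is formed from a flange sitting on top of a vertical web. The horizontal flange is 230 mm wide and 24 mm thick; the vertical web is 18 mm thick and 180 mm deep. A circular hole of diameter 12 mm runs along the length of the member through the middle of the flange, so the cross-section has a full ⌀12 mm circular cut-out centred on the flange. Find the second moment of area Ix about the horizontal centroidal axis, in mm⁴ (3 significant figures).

Ix ≈ 3.01 × 10⁷ mm⁴

Split into non-overlapping primitives; take the origin at the lower-left of the bounding box.
Flange: 230 × 24, A = 5 520 mm², y = 192 mm, Ī = 264 960 mm⁴.
Web: 18 × 180, A = 3 240 mm², y = 90 mm, Ī = 8 748 000 mm⁴.
Hole (subtracted): ⌀12, A = 113.1 mm², y = 192 mm, Ī = 1017.9 mm⁴.
Centroid: ȳ = ΣA·y / ΣA = 153.78 mm.
Transfer each piece to the horizontal centroidal axis using Ī + A·d² with d = y − 153.78:
  flange: d = 38.219 mm → contributes +8 328 176 mm⁴
  web: d = -63.781 mm → contributes +21 928 179 mm⁴
  hole: d = 38.219 mm → contributes −166 222 mm⁴
Total I = 30 090 133 mm⁴.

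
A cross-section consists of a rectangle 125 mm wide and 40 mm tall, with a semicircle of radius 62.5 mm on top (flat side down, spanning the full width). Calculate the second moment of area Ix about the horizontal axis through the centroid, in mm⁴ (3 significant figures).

Treat the section as a set of non-overlapping primitives; coordinates are from the bounding-box lower-left.
Rectangular body: 125 × 40, A = 5 000 mm², y = 20 mm, Ī = 666 667 mm⁴.
Semicircular cap: semicircle r = 62.5, A = 6135.9 mm², y = 66.526 mm, Ī = 1 674 758 mm⁴.
Centroid: ȳ = ΣA·y / ΣA = 45.636 mm.
Transfer each piece to the horizontal axis through the centroid using Ī + A·d² with d = y − 45.636:
  rectangular body: d = -25.636 mm → contributes +3 952 651 mm⁴
  semicircular cap: d = 20.89 mm → contributes +4 352 419 mm⁴
Total I = 8 305 071 mm⁴.

Ix ≈ 8.31 × 10⁶ mm⁴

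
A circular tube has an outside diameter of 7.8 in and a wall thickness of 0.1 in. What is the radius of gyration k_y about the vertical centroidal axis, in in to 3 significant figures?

Decompose the section into non-overlapping parts with the origin at the bottom-left of its bounding rectangle.
Outer circle: ⌀7.8, A = 47.784 in², x = 3.9 in, Ī = 181.7 in⁴.
Bore (subtracted): ⌀7.6, A = 45.365 in², x = 3.9 in, Ī = 163.77 in⁴.
By symmetry the centroid is at mid-width, x̄ = 3.9 in.
All pieces are centred on the vertical centroidal axis, so I = ΣĪ (holes subtracted) = 17.931 in⁴.
Radius of gyration: k = √(I/A) = √(17.931 / 2.419) = 2.7226 in.

k_y ≈ 2.72 in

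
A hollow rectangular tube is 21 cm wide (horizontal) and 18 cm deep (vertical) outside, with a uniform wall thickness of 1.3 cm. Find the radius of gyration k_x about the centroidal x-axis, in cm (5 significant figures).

Decompose the section into non-overlapping parts with the origin at the bottom-left of its bounding rectangle.
Outer rectangle: 21 × 18, A = 378 cm², y = 9 cm, Ī = 10 206 cm⁴.
Inner void (subtracted): 18.4 × 15.4, A = 283.36 cm², y = 9 cm, Ī = 5600.138 cm⁴.
By symmetry the centroid is at mid-height, ȳ = 9 cm.
All pieces are centred on the centroidal x-axis, so I = ΣĪ (holes subtracted) = 4605.862 cm⁴.
Radius of gyration: k = √(I/A) = √(4605.862 / 94.64) = 6.976187 cm.

k_x ≈ 6.9762 cm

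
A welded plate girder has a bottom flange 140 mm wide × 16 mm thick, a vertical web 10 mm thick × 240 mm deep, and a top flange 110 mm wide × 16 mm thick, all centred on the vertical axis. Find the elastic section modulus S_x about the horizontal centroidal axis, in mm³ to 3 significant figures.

Treat the section as a set of non-overlapping primitives; coordinates are from the bounding-box lower-left.
Bottom plate: 140 × 16, A = 2 240 mm², y = 8 mm, Ī = 47 787 mm⁴.
Web plate: 10 × 240, A = 2 400 mm², y = 136 mm, Ī = 11 520 000 mm⁴.
Top plate: 110 × 16, A = 1 760 mm², y = 264 mm, Ī = 37 547 mm⁴.
Centroid: ȳ = ΣA·y / ΣA = 126.4 mm.
Transfer each piece to the horizontal centroidal axis using Ī + A·d² with d = y − 126.4:
  bottom plate: d = -118.4 mm → contributes +31 449 361 mm⁴
  web plate: d = 9.6 mm → contributes +11 741 184 mm⁴
  top plate: d = 137.6 mm → contributes +33 360 964 mm⁴
Total I = 76 551 509 mm⁴.
Extreme fibre distance c = 145.6 mm; S = I/c = 525 766 mm³.

S_x ≈ 5.26 × 10⁵ mm³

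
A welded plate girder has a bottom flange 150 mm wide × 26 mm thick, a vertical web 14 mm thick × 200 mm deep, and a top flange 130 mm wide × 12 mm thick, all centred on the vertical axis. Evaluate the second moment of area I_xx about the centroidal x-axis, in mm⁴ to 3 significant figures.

I_xx ≈ 6.77 × 10⁷ mm⁴

Treat the section as a set of non-overlapping primitives; coordinates are from the bounding-box lower-left.
Bottom plate: 150 × 26, A = 3 900 mm², y = 13 mm, Ī = 219 700 mm⁴.
Web plate: 14 × 200, A = 2 800 mm², y = 126 mm, Ī = 9 333 333 mm⁴.
Top plate: 130 × 12, A = 1 560 mm², y = 232 mm, Ī = 18 720 mm⁴.
Centroid: ȳ = ΣA·y / ΣA = 92.666 mm.
Transfer each piece to the centroidal x-axis using Ī + A·d² with d = y − 92.666:
  bottom plate: d = -79.666 mm → contributes +24 971 632 mm⁴
  web plate: d = 33.334 mm → contributes +12 444 595 mm⁴
  top plate: d = 139.33 mm → contributes +30 304 564 mm⁴
Total I = 67 720 791 mm⁴.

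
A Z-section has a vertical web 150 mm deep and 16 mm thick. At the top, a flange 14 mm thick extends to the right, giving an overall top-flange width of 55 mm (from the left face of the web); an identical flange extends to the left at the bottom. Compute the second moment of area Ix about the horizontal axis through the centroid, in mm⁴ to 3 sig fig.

Break the section into simple shapes (no overlaps), measuring from the bottom-left corner of the bounding box.
Web: 16 × 150, A = 2 400 mm², y = 75 mm, Ī = 4 500 000 mm⁴.
Top flange (beyond web): 39 × 14, A = 546 mm², y = 143 mm, Ī = 8 918 mm⁴.
Bottom flange (beyond web): 39 × 14, A = 546 mm², y = 7 mm, Ī = 8 918 mm⁴.
Centroid: ȳ = ΣA·y / ΣA = 75 mm.
Transfer each piece to the horizontal axis through the centroid using Ī + A·d² with d = y − 75:
  web: d = 0 mm → contributes +4 500 000 mm⁴
  top flange (beyond web): d = 68 mm → contributes +2 533 622 mm⁴
  bottom flange (beyond web): d = -68 mm → contributes +2 533 622 mm⁴
Total I = 9 567 244 mm⁴.

Ix ≈ 9.57 × 10⁶ mm⁴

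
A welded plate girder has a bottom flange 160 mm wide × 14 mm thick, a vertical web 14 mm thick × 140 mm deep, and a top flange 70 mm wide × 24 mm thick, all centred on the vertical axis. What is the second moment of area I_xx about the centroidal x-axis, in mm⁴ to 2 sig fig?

I_xx ≈ 2.8 × 10⁷ mm⁴

Decompose the section into non-overlapping parts with the origin at the bottom-left of its bounding rectangle.
Bottom plate: 160 × 14, A = 2 240 mm², y = 7 mm, Ī = 36 587 mm⁴.
Web plate: 14 × 140, A = 1 960 mm², y = 84 mm, Ī = 3 201 333 mm⁴.
Top plate: 70 × 24, A = 1 680 mm², y = 166 mm, Ī = 80 640 mm⁴.
Centroid: ȳ = ΣA·y / ΣA = 78.1 mm.
Transfer each piece to the centroidal x-axis using Ī + A·d² with d = y − 78.1:
  bottom plate: d = -71.1 mm → contributes +11 358 740 mm⁴
  web plate: d = 5.905 mm → contributes +3 269 671 mm⁴
  top plate: d = 87.9 mm → contributes +13 062 415 mm⁴
Total I = 27 690 827 mm⁴.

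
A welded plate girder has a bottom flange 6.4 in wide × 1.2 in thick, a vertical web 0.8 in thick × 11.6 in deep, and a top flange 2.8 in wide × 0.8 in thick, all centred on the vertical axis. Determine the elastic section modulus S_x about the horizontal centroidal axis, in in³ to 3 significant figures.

Split into non-overlapping primitives; take the origin at the lower-left of the bounding box.
Bottom plate: 6.4 × 1.2, A = 7.68 in², y = 0.6 in, Ī = 0.9216 in⁴.
Web plate: 0.8 × 11.6, A = 9.28 in², y = 7 in, Ī = 104.06 in⁴.
Top plate: 2.8 × 0.8, A = 2.24 in², y = 13.2 in, Ī = 0.11947 in⁴.
Centroid: ȳ = ΣA·y / ΣA = 5.1633 in.
Transfer each piece to the horizontal centroidal axis using Ī + A·d² with d = y − 5.1633:
  bottom plate: d = -4.5633 in → contributes +160.85 in⁴
  web plate: d = 1.8367 in → contributes +135.36 in⁴
  top plate: d = 8.0367 in → contributes +144.8 in⁴
Total I = 441.01 in⁴.
Extreme fibre distance c = 8.4367 in; S = I/c = 52.273 in³.

S_x ≈ 52.3 in³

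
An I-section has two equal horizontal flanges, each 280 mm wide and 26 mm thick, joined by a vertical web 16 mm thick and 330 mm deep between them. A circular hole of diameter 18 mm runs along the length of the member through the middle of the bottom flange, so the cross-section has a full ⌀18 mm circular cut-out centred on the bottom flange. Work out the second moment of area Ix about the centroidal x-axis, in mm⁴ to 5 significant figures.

Break the section into simple shapes (no overlaps), measuring from the bottom-left corner of the bounding box.
Bottom flange: 280 × 26, A = 7 280 mm², y = 13 mm, Ī = 410106.7 mm⁴.
Web: 16 × 330, A = 5 280 mm², y = 191 mm, Ī = 47 916 000 mm⁴.
Top flange: 280 × 26, A = 7 280 mm², y = 369 mm, Ī = 410106.7 mm⁴.
Hole (subtracted): ⌀18, A = 254.469 mm², y = 13 mm, Ī = 5152.997 mm⁴.
Centroid: ȳ = ΣA·y / ΣA = 193.3127 mm.
Transfer each piece to the centroidal x-axis using Ī + A·d² with d = y − 193.3127:
  bottom flange: d = -180.3127 mm → contributes +237 102 346 mm⁴
  web: d = -2.312701 mm → contributes +47 944 241 mm⁴
  top flange: d = 175.6873 mm → contributes +225 114 783 mm⁴
  hole: d = -180.3127 mm → contributes −8 278 620 mm⁴
Total I = 501 882 749 mm⁴.

Ix ≈ 5.0188 × 10⁸ mm⁴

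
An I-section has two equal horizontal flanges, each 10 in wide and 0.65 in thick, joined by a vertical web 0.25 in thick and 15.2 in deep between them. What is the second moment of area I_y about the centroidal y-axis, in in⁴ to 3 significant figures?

Treat the section as a set of non-overlapping primitives; coordinates are from the bounding-box lower-left.
Bottom flange: 10 × 0.65, A = 6.5 in², x = 5 in, Ī = 54.167 in⁴.
Web: 0.25 × 15.2, A = 3.8 in², x = 5 in, Ī = 0.019792 in⁴.
Top flange: 10 × 0.65, A = 6.5 in², x = 5 in, Ī = 54.167 in⁴.
By symmetry the centroid is at mid-width, x̄ = 5 in.
All pieces are centred on the centroidal y-axis, so I = ΣĪ = 108.35 in⁴.

I_y ≈ 108 in⁴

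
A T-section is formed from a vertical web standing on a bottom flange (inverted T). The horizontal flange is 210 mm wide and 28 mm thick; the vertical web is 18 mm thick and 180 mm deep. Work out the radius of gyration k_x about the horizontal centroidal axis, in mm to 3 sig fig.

k_x ≈ 59.0 mm

Decompose the section into non-overlapping parts with the origin at the bottom-left of its bounding rectangle.
Flange: 210 × 28, A = 5 880 mm², y = 14 mm, Ī = 384 160 mm⁴.
Web: 18 × 180, A = 3 240 mm², y = 118 mm, Ī = 8 748 000 mm⁴.
Centroid: ȳ = ΣA·y / ΣA = 50.947 mm.
Transfer each piece to the horizontal centroidal axis using Ī + A·d² with d = y − 50.947:
  flange: d = -36.947 mm → contributes +8 410 995 mm⁴
  web: d = 67.053 mm → contributes +23 315 220 mm⁴
Total I = 31 726 215 mm⁴.
Radius of gyration: k = √(I/A) = √(31 726 215 / 9 120) = 58.981 mm.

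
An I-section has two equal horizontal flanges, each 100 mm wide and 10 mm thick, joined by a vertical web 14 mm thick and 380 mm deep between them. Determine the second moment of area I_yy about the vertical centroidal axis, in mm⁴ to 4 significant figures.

I_yy ≈ 1.754 × 10⁶ mm⁴

Break the section into simple shapes (no overlaps), measuring from the bottom-left corner of the bounding box.
Bottom flange: 100 × 10, A = 1 000 mm², x = 50 mm, Ī = 833 333 mm⁴.
Web: 14 × 380, A = 5 320 mm², x = 50 mm, Ī = 86893.3 mm⁴.
Top flange: 100 × 10, A = 1 000 mm², x = 50 mm, Ī = 833 333 mm⁴.
By symmetry the centroid is at mid-width, x̄ = 50 mm.
All pieces are centred on the vertical centroidal axis, so I = ΣĪ = 1 753 560 mm⁴.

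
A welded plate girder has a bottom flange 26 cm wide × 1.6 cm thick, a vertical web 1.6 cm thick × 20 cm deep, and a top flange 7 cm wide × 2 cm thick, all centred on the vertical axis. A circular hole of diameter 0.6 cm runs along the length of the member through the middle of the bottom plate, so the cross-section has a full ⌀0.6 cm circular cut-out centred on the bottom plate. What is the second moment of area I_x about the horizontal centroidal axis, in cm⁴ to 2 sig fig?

Break the section into simple shapes (no overlaps), measuring from the bottom-left corner of the bounding box.
Bottom plate: 26 × 1.6, A = 41.6 cm², y = 0.8 cm, Ī = 8.875 cm⁴.
Web plate: 1.6 × 20, A = 32 cm², y = 11.6 cm, Ī = 1 067 cm⁴.
Top plate: 7 × 2, A = 14 cm², y = 22.6 cm, Ī = 4.667 cm⁴.
Hole (subtracted): ⌀0.6, A = 0.2827 cm², y = 0.8 cm, Ī = 0.006362 cm⁴.
Centroid: ȳ = ΣA·y / ΣA = 8.253 cm.
Transfer each piece to the horizontal centroidal axis using Ī + A·d² with d = y − 8.253:
  bottom plate: d = -7.453 cm → contributes +2 320 cm⁴
  web plate: d = 3.347 cm → contributes +1 425 cm⁴
  top plate: d = 14.35 cm → contributes +2 886 cm⁴
  hole: d = -7.453 cm → contributes −15.71 cm⁴
Total I = 6 615 cm⁴.

I_x ≈ 6600 cm⁴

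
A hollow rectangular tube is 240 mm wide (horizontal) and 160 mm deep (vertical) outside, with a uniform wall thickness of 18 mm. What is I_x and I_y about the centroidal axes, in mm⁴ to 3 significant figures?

I_x ≈ 4.95 × 10⁷ mm⁴, I_y ≈ 9.66 × 10⁷ mm⁴

Break the section into simple shapes (no overlaps), measuring from the bottom-left corner of the bounding box.
Outer rectangle: 240 × 160, A = 38 400 mm², y = 80 mm, Ī = 81 920 000 mm⁴.
Inner void (subtracted): 204 × 124, A = 25 296 mm², y = 80 mm, Ī = 32 412 608 mm⁴.
By symmetry the centroid is at mid-height, ȳ = 80 mm.
All pieces are centred on the centroidal x-axis, so I = ΣĪ (holes subtracted) = 49 507 392 mm⁴.
Repeating about the centroidal y-axis gives I_y = 96 593 472 mm⁴.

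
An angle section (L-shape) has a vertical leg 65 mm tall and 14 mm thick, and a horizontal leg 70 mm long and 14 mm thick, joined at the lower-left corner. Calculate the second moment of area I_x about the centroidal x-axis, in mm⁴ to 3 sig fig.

I_x ≈ 6.07 × 10⁵ mm⁴

Break the section into simple shapes (no overlaps), measuring from the bottom-left corner of the bounding box.
Vertical leg: 14 × 65, A = 910 mm², y = 32.5 mm, Ī = 320 396 mm⁴.
Horizontal leg (remainder): 56 × 14, A = 784 mm², y = 7 mm, Ī = 12 805 mm⁴.
Centroid: ȳ = ΣA·y / ΣA = 20.698 mm.
Transfer each piece to the centroidal x-axis using Ī + A·d² with d = y − 20.698:
  vertical leg: d = 11.802 mm → contributes +447 140 mm⁴
  horizontal leg (remainder): d = -13.698 mm → contributes +159 919 mm⁴
Total I = 607 059 mm⁴.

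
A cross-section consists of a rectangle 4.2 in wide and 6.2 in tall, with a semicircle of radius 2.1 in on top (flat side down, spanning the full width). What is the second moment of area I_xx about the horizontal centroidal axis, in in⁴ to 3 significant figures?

Break the section into simple shapes (no overlaps), measuring from the bottom-left corner of the bounding box.
Rectangular body: 4.2 × 6.2, A = 26.04 in², y = 3.1 in, Ī = 83.415 in⁴.
Semicircular cap: semicircle r = 2.1, A = 6.9272 in², y = 7.0913 in, Ī = 2.1346 in⁴.
Centroid: ȳ = ΣA·y / ΣA = 3.9387 in.
Transfer each piece to the horizontal centroidal axis using Ī + A·d² with d = y − 3.9387:
  rectangular body: d = -0.83866 in → contributes +101.73 in⁴
  semicircular cap: d = 3.1526 in → contributes +70.984 in⁴
Total I = 172.71 in⁴.

I_xx ≈ 173 in⁴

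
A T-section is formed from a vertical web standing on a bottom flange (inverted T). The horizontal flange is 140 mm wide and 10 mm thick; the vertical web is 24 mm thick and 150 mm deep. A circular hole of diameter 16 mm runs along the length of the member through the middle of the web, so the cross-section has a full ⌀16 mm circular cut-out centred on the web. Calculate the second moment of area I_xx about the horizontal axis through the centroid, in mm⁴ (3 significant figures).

I_xx ≈ 1.31 × 10⁷ mm⁴

Split into non-overlapping primitives; take the origin at the lower-left of the bounding box.
Flange: 140 × 10, A = 1 400 mm², y = 5 mm, Ī = 11 667 mm⁴.
Web: 24 × 150, A = 3 600 mm², y = 85 mm, Ī = 6 750 000 mm⁴.
Hole (subtracted): ⌀16, A = 201.06 mm², y = 85 mm, Ī = 3 217 mm⁴.
Centroid: ȳ = ΣA·y / ΣA = 61.662 mm.
Transfer each piece to the horizontal axis through the centroid using Ī + A·d² with d = y − 61.662:
  flange: d = -56.662 mm → contributes +4 506 403 mm⁴
  web: d = 23.338 mm → contributes +8 710 868 mm⁴
  hole: d = 23.338 mm → contributes −112 732 mm⁴
Total I = 13 104 538 mm⁴.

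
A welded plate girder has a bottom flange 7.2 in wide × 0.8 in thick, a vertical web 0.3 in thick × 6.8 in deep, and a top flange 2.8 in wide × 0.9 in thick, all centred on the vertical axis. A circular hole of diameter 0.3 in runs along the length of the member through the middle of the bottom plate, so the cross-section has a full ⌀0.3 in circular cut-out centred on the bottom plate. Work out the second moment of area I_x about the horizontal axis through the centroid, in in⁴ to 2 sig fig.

Break the section into simple shapes (no overlaps), measuring from the bottom-left corner of the bounding box.
Bottom plate: 7.2 × 0.8, A = 5.76 in², y = 0.4 in, Ī = 0.3072 in⁴.
Web plate: 0.3 × 6.8, A = 2.04 in², y = 4.2 in, Ī = 7.861 in⁴.
Top plate: 2.8 × 0.9, A = 2.52 in², y = 8.05 in, Ī = 0.1701 in⁴.
Hole (subtracted): ⌀0.3, A = 0.07069 in², y = 0.4 in, Ī = 0.0003976 in⁴.
Centroid: ȳ = ΣA·y / ΣA = 3.037 in.
Transfer each piece to the horizontal axis through the centroid using Ī + A·d² with d = y − 3.037:
  bottom plate: d = -2.637 in → contributes +40.37 in⁴
  web plate: d = 1.163 in → contributes +10.62 in⁴
  top plate: d = 5.013 in → contributes +63.49 in⁴
  hole: d = -2.637 in → contributes −0.492 in⁴
Total I = 114 in⁴.

I_x ≈ 110 in⁴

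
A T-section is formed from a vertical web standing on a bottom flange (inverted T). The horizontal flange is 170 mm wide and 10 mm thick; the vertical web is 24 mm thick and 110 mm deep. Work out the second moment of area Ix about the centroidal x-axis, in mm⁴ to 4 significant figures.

Treat the section as a set of non-overlapping primitives; coordinates are from the bounding-box lower-left.
Flange: 170 × 10, A = 1 700 mm², y = 5 mm, Ī = 14166.7 mm⁴.
Web: 24 × 110, A = 2 640 mm², y = 65 mm, Ī = 2 662 000 mm⁴.
Centroid: ȳ = ΣA·y / ΣA = 41.4977 mm.
Transfer each piece to the centroidal x-axis using Ī + A·d² with d = y − 41.4977:
  flange: d = -36.4977 mm → contributes +2 278 706 mm⁴
  web: d = 23.5023 mm → contributes +4 120 226 mm⁴
Total I = 6 398 932 mm⁴.

Ix ≈ 6.399 × 10⁶ mm⁴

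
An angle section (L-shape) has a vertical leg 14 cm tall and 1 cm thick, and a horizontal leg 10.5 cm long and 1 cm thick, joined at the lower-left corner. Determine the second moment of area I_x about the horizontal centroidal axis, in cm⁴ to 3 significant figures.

I_x ≈ 469 cm⁴

Treat the section as a set of non-overlapping primitives; coordinates are from the bounding-box lower-left.
Vertical leg: 1 × 14, A = 14 cm², y = 7 cm, Ī = 228.67 cm⁴.
Horizontal leg (remainder): 9.5 × 1, A = 9.5 cm², y = 0.5 cm, Ī = 0.79167 cm⁴.
Centroid: ȳ = ΣA·y / ΣA = 4.3723 cm.
Transfer each piece to the horizontal centroidal axis using Ī + A·d² with d = y − 4.3723:
  vertical leg: d = 2.6277 cm → contributes +325.33 cm⁴
  horizontal leg (remainder): d = -3.8723 cm → contributes +143.24 cm⁴
Total I = 468.58 cm⁴.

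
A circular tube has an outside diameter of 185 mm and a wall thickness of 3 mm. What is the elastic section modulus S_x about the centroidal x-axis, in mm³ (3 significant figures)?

Decompose the section into non-overlapping parts with the origin at the bottom-left of its bounding rectangle.
Outer circle: ⌀185, A = 26 880 mm², y = 92.5 mm, Ī = 57 498 539 mm⁴.
Bore (subtracted): ⌀179, A = 25 165 mm², y = 92.5 mm, Ī = 50 394 370 mm⁴.
By symmetry the centroid is at mid-height, ȳ = 92.5 mm.
All pieces are centred on the centroidal x-axis, so I = ΣĪ (holes subtracted) = 7 104 169 mm⁴.
Extreme fibre distance c = 92.5 mm; S = I/c = 76 802 mm³.

S_x ≈ 7.68 × 10⁴ mm³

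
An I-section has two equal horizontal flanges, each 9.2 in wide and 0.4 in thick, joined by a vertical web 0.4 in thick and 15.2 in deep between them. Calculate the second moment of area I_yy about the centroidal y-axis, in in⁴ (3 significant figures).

I_yy ≈ 52.0 in⁴

Split into non-overlapping primitives; take the origin at the lower-left of the bounding box.
Bottom flange: 9.2 × 0.4, A = 3.68 in², x = 4.6 in, Ī = 25.956 in⁴.
Web: 0.4 × 15.2, A = 6.08 in², x = 4.6 in, Ī = 0.081067 in⁴.
Top flange: 9.2 × 0.4, A = 3.68 in², x = 4.6 in, Ī = 25.956 in⁴.
By symmetry the centroid is at mid-width, x̄ = 4.6 in.
All pieces are centred on the centroidal y-axis, so I = ΣĪ = 51.994 in⁴.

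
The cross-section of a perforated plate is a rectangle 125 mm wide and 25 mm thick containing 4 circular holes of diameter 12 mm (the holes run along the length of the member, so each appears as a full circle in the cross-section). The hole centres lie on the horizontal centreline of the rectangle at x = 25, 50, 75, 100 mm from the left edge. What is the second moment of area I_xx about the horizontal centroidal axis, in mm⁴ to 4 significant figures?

I_xx ≈ 1.587 × 10⁵ mm⁴

Break the section into simple shapes (no overlaps), measuring from the bottom-left corner of the bounding box.
Plate: 125 × 25, A = 3 125 mm², y = 12.5 mm, Ī = 162 760 mm⁴.
Hole 1 (subtracted): ⌀12, A = 113.097 mm², y = 12.5 mm, Ī = 1017.88 mm⁴.
Hole 2 (subtracted): ⌀12, A = 113.097 mm², y = 12.5 mm, Ī = 1017.88 mm⁴.
Hole 3 (subtracted): ⌀12, A = 113.097 mm², y = 12.5 mm, Ī = 1017.88 mm⁴.
Hole 4 (subtracted): ⌀12, A = 113.097 mm², y = 12.5 mm, Ī = 1017.88 mm⁴.
By symmetry the centroid is at mid-height, ȳ = 12.5 mm.
All pieces are centred on the horizontal centroidal axis, so I = ΣĪ (holes subtracted) = 158 689 mm⁴.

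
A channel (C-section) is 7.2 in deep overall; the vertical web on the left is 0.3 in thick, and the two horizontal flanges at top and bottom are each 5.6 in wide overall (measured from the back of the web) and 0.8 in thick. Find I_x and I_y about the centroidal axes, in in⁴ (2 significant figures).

I_x ≈ 97 in⁴, I_y ≈ 33 in⁴

Break the section into simple shapes (no overlaps), measuring from the bottom-left corner of the bounding box.
Web: 0.3 × 7.2, A = 2.16 in², y = 3.6 in, Ī = 9.331 in⁴.
Top flange (beyond web): 5.3 × 0.8, A = 4.24 in², y = 6.8 in, Ī = 0.2261 in⁴.
Bottom flange (beyond web): 5.3 × 0.8, A = 4.24 in², y = 0.4 in, Ī = 0.2261 in⁴.
By symmetry the centroid is at mid-height, ȳ = 3.6 in.
Transfer each piece to the centroidal x-axis using Ī + A·d² with d = y − 3.6:
  web: d = 0 in → contributes +9.331 in⁴
  top flange (beyond web): d = 3.2 in → contributes +43.64 in⁴
  bottom flange (beyond web): d = -3.2 in → contributes +43.64 in⁴
Total I = 96.62 in⁴.
For the y-axis: x̄ = 2.382 in.
Repeating about the centroidal y-axis gives I_y = 33.36 in⁴.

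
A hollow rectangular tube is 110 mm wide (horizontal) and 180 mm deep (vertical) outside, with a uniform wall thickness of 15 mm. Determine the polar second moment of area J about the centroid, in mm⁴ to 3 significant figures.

J ≈ 4.45 × 10⁷ mm⁴

Treat the section as a set of non-overlapping primitives; coordinates are from the bounding-box lower-left.
Outer rectangle: 110 × 180, A = 19 800 mm², y = 90 mm, Ī = 53 460 000 mm⁴.
Inner void (subtracted): 80 × 150, A = 12 000 mm², y = 90 mm, Ī = 22 500 000 mm⁴.
By symmetry the centroid is at mid-height, ȳ = 90 mm.
All pieces are centred on the centroidal x-axis, so I = ΣĪ (holes subtracted) = 30 960 000 mm⁴.
Repeating about the centroidal y-axis gives I_y = 13 565 000 mm⁴.
Polar second moment: J = I_x + I_y = 44 525 000 mm⁴.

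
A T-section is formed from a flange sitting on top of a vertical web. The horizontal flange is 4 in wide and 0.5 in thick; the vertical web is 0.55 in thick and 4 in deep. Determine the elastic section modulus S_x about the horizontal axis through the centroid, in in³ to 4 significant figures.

S_x ≈ 2.695 in³

Break the section into simple shapes (no overlaps), measuring from the bottom-left corner of the bounding box.
Flange: 4 × 0.5, A = 2 in², y = 4.25 in, Ī = 0.0416667 in⁴.
Web: 0.55 × 4, A = 2.2 in², y = 2 in, Ī = 2.93333 in⁴.
Centroid: ȳ = ΣA·y / ΣA = 3.07143 in.
Transfer each piece to the horizontal axis through the centroid using Ī + A·d² with d = y − 3.07143:
  flange: d = 1.17857 in → contributes +2.81973 in⁴
  web: d = -1.07143 in → contributes +5.45884 in⁴
Total I = 8.27857 in⁴.
Extreme fibre distance c = 3.07143 in; S = I/c = 2.69535 in³.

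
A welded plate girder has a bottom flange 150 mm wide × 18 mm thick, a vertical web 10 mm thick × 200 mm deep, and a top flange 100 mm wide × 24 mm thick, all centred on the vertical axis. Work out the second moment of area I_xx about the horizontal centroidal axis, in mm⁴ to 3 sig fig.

I_xx ≈ 6.89 × 10⁷ mm⁴

Decompose the section into non-overlapping parts with the origin at the bottom-left of its bounding rectangle.
Bottom plate: 150 × 18, A = 2 700 mm², y = 9 mm, Ī = 72 900 mm⁴.
Web plate: 10 × 200, A = 2 000 mm², y = 118 mm, Ī = 6 666 667 mm⁴.
Top plate: 100 × 24, A = 2 400 mm², y = 230 mm, Ī = 115 200 mm⁴.
Centroid: ȳ = ΣA·y / ΣA = 114.41 mm.
Transfer each piece to the horizontal centroidal axis using Ī + A·d² with d = y − 114.41:
  bottom plate: d = -105.41 mm → contributes +30 072 442 mm⁴
  web plate: d = 3.5915 mm → contributes +6 692 465 mm⁴
  top plate: d = 115.59 mm → contributes +32 182 575 mm⁴
Total I = 68 947 482 mm⁴.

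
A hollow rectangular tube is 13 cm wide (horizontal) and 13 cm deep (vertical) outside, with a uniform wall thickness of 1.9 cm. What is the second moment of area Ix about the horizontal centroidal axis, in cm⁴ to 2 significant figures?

Ix ≈ 1800 cm⁴

Split into non-overlapping primitives; take the origin at the lower-left of the bounding box.
Outer rectangle: 13 × 13, A = 169 cm², y = 6.5 cm, Ī = 2 380 cm⁴.
Inner void (subtracted): 9.2 × 9.2, A = 84.64 cm², y = 6.5 cm, Ī = 597 cm⁴.
By symmetry the centroid is at mid-height, ȳ = 6.5 cm.
All pieces are centred on the horizontal centroidal axis, so I = ΣĪ (holes subtracted) = 1 783 cm⁴.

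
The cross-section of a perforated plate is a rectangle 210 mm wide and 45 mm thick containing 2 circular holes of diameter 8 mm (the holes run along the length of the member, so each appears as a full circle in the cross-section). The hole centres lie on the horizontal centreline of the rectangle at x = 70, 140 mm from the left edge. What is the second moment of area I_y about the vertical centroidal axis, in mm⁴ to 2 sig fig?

Decompose the section into non-overlapping parts with the origin at the bottom-left of its bounding rectangle.
Plate: 210 × 45, A = 9 450 mm², x = 105 mm, Ī = 34 728 750 mm⁴.
Hole 1 (subtracted): ⌀8, A = 50.27 mm², x = 70 mm, Ī = 201.1 mm⁴.
Hole 2 (subtracted): ⌀8, A = 50.27 mm², x = 140 mm, Ī = 201.1 mm⁴.
By symmetry the centroid is at mid-width, x̄ = 105 mm.
Transfer each piece to the vertical centroidal axis using Ī + A·d² with d = x − 105:
  plate: d = 0 mm → contributes +34 728 750 mm⁴
  hole 1: d = -35 mm → contributes −61 776 mm⁴
  hole 2: d = 35 mm → contributes −61 776 mm⁴
Total I = 34 605 197 mm⁴.

I_y ≈ 3.5 × 10⁷ mm⁴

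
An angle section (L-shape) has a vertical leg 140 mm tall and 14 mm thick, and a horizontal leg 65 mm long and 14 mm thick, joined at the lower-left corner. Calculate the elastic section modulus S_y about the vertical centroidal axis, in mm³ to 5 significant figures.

S_y ≈ 1.4995 × 10⁴ mm³

Break the section into simple shapes (no overlaps), measuring from the bottom-left corner of the bounding box.
Vertical leg: 14 × 140, A = 1 960 mm², x = 7 mm, Ī = 32013.33 mm⁴.
Horizontal leg (remainder): 51 × 14, A = 714 mm², x = 39.5 mm, Ī = 154759.5 mm⁴.
Centroid: x̄ = ΣA·x / ΣA = 15.67801 mm.
Transfer each piece to the vertical centroidal axis using Ī + A·d² with d = x − 15.67801:
  vertical leg: d = -8.67801 mm → contributes +179616.8 mm⁴
  horizontal leg (remainder): d = 23.82199 mm → contributes +559945.4 mm⁴
Total I = 739562.1 mm⁴.
Extreme fibre distance c = 49.32199 mm; S = I/c = 14994.57 mm³.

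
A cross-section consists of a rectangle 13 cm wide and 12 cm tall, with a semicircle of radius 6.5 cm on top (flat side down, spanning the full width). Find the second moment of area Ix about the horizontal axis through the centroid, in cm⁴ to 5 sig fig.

Ix ≈ 5639.7 cm⁴

Break the section into simple shapes (no overlaps), measuring from the bottom-left corner of the bounding box.
Rectangular body: 13 × 12, A = 156 cm², y = 6 cm, Ī = 1 872 cm⁴.
Semicircular cap: semicircle r = 6.5, A = 66.36614 cm², y = 14.75869 cm, Ī = 195.923 cm⁴.
Centroid: ȳ = ΣA·y / ΣA = 8.614068 cm.
Transfer each piece to the horizontal axis through the centroid using Ī + A·d² with d = y − 8.614068:
  rectangular body: d = -2.614068 cm → contributes +2938.003 cm⁴
  semicircular cap: d = 6.144618 cm → contributes +2701.665 cm⁴
Total I = 5639.668 cm⁴.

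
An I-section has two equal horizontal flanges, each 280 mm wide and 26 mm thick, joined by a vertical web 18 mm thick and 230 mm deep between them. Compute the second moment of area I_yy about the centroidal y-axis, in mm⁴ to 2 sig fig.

Split into non-overlapping primitives; take the origin at the lower-left of the bounding box.
Bottom flange: 280 × 26, A = 7 280 mm², x = 140 mm, Ī = 47 562 667 mm⁴.
Web: 18 × 230, A = 4 140 mm², x = 140 mm, Ī = 111 780 mm⁴.
Top flange: 280 × 26, A = 7 280 mm², x = 140 mm, Ī = 47 562 667 mm⁴.
By symmetry the centroid is at mid-width, x̄ = 140 mm.
All pieces are centred on the centroidal y-axis, so I = ΣĪ = 95 237 113 mm⁴.

I_yy ≈ 9.5 × 10⁷ mm⁴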